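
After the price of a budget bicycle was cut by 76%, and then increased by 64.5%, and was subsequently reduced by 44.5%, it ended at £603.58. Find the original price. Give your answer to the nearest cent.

£2,754.64

The overall multiplier applied was 0.24 × 1.645 × 0.555 = 0.219114.
So the original price was £603.58 ÷ 0.219114 ≈ £2,754.64.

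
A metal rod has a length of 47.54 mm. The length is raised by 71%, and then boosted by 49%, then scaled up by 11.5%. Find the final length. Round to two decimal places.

135.06 mm

Each change multiplies by a factor: 1.71 × 1.49 × 1.115 = 2.8409085.
47.54 × 2.8409085 = 135.05679009 ≈ 135.06.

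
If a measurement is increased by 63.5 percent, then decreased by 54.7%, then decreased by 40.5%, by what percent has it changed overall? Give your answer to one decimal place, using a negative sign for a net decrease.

The combined multiplier is 1.635 × 0.453 × 0.595 = 0.440689725.
That corresponds to a decrease of 55.9%.

-55.9%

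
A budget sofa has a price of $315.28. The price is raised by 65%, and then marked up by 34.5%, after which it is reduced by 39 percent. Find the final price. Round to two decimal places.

Each change multiplies by a factor: 1.65 × 1.345 × 0.61 = 1.3537425.
$315.28 × 1.3537425 = $426.8079354 ≈ $426.81.

$426.81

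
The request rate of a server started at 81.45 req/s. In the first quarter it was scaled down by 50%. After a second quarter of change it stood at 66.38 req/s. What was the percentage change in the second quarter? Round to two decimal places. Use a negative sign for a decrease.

After the first quarter: 81.45 × 0.5 = 40.725.
Second-quarter multiplier: 66.38 ÷ 40.725 ≈ 1.629957.
That is a change of 63.00%.

63.00%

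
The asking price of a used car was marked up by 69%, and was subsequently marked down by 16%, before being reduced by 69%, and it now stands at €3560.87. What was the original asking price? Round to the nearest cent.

€8091.49

The overall multiplier applied was 1.69 × 0.84 × 0.31 = 0.440076.
So the original asking price was €3560.87 ÷ 0.440076 ≈ €8091.49.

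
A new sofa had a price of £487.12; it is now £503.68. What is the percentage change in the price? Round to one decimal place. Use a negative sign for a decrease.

3.4%

Change: £503.68 − £487.12 = £16.56.
Relative to the original: £16.56 ÷ £487.12 ≈ 3.4%.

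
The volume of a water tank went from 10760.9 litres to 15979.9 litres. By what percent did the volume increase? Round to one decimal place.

Change: 15979.9 − 10760.9 = 5219.0.
Relative to the original: 5219.0 ÷ 10760.9 ≈ 48.5%.
So the volume increased by 48.5%.

48.5%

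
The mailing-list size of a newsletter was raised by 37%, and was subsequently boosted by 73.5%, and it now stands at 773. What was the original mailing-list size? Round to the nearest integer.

The overall multiplier applied was 1.37 × 1.735 = 2.37695.
So the original mailing-list size was 773 ÷ 2.37695 ≈ 325.

325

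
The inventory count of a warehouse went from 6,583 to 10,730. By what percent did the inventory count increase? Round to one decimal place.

63.0%

Change: 10,730 − 6,583 = 4,147.
Relative to the original: 4,147 ÷ 6,583 ≈ 63.0%.
So the inventory count increased by 63.0%.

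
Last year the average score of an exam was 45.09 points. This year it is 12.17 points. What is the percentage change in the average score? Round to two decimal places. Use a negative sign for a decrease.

Change: 12.17 − 45.09 = -32.92.
Relative to the original: -32.92 ÷ 45.09 ≈ -73.01%.

-73.01%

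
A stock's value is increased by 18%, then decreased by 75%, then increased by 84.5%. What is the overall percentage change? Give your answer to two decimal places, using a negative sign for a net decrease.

-45.57%

An 18% increase multiplies by 1.18.
Then a 75% decrease: 1.18 × 0.25 = 0.295.
Then an 84.5% increase: 0.295 × 1.845 = 0.544275.
Overall factor 0.544275, i.e. -45.57%.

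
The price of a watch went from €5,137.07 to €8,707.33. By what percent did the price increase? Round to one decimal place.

Change: €8,707.33 − €5,137.07 = €3,570.26.
Relative to the original: €3,570.26 ÷ €5,137.07 ≈ 69.5%.
So the price increased by 69.5%.

69.5%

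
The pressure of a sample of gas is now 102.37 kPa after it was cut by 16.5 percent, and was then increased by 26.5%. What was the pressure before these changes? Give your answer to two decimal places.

The overall multiplier applied was 0.835 × 1.265 = 1.056275.
So the original pressure was 102.37 ÷ 1.056275 ≈ 96.92 kPa.

96.92 kPa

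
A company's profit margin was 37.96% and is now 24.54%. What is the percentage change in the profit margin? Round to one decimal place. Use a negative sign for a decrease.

-35.4%

The change is 24.54 − 37.96 = -13.42 percentage points.
Relative to the original 37.96%, that is -13.42 ÷ 37.96 ≈ -35.4%.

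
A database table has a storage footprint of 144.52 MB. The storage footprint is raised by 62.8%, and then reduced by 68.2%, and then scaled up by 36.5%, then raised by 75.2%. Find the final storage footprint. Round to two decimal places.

Each change multiplies by a factor: 1.628 × 0.318 × 1.365 × 1.752 = 1.23807876192.
144.52 × 1.23807876192 = 178.9271426726784 ≈ 178.93.

178.93 MB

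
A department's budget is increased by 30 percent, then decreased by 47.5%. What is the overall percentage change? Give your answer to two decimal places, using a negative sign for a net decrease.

-31.75%

A 30% increase multiplies by 1.3.
Then a 47.5% decrease: 1.3 × 0.525 = 0.6825.
Overall factor 0.6825, i.e. -31.75%.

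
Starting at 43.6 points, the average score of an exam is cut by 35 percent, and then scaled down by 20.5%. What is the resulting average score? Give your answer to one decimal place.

22.5 points

After the 35% decrease: 43.6 × 0.65 = 28.34.
After the 20.5% decrease: 28.34 × 0.795 = 22.5303 ≈ 22.5.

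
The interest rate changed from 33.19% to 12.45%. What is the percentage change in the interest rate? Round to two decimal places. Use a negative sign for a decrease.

The change is 12.45 − 33.19 = -20.74 percentage points.
Relative to the original 33.19%, that is -20.74 ÷ 33.19 ≈ -62.49%.

-62.49%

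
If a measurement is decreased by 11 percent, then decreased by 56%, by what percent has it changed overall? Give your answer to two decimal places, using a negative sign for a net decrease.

-60.84%

The combined multiplier is 0.89 × 0.44 = 0.3916.
That corresponds to a decrease of 60.84%.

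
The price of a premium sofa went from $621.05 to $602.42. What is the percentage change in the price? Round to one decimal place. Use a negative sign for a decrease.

-3.0%

Change: $602.42 − $621.05 = -$18.63.
Relative to the original: -$18.63 ÷ $621.05 ≈ -3.0%.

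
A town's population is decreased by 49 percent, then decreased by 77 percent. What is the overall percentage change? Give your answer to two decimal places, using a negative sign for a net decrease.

The combined multiplier is 0.51 × 0.23 = 0.1173.
That corresponds to a decrease of 88.27%.

-88.27%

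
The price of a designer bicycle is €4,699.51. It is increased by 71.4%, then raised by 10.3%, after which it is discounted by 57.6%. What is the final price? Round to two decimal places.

Each change multiplies by a factor: 1.714 × 1.103 × 0.424 = 0.801589808.
€4,699.51 × 0.801589808 = €3767.07931859408 ≈ €3,767.08.

€3,767.08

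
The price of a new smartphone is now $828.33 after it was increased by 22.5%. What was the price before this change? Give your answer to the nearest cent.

$676.19

The overall multiplier applied was 1.225.
So the original price was $828.33 ÷ 1.225 ≈ $676.19.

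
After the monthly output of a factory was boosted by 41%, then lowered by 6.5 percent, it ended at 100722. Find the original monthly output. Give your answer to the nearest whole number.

76400

The overall multiplier applied was 1.41 × 0.935 = 1.31835.
So the original monthly output was 100722 ÷ 1.31835 ≈ 76400.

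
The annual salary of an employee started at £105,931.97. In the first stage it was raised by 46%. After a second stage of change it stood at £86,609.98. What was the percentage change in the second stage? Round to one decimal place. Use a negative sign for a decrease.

-44.0%

After the first stage: £105,931.97 × 1.46 = £154660.6762.
Second-stage multiplier: £86,609.98 ÷ £154660.6762 ≈ 0.56.
That is a change of -44.0%.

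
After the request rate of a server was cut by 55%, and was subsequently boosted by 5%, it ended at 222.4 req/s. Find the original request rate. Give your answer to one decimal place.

Undoing the 5% increase: 222.4 ÷ 1.05 ≈ 211.809524.
Undoing the 55% decrease: 211.809524 ÷ 0.45 ≈ 470.7 req/s.

470.7 req/s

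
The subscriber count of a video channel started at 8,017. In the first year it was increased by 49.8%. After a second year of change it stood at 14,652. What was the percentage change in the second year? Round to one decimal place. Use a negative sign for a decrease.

After the first year: 8,017 × 1.498 = 12009.466.
Second-year multiplier: 14,652 ÷ 12009.466 ≈ 1.22004.
That is a change of 22.0%.

22.0%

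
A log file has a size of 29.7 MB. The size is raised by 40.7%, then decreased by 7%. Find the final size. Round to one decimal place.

38.9 MB

Each change multiplies by a factor: 1.407 × 0.93 = 1.30851.
29.7 × 1.30851 = 38.862747 ≈ 38.9.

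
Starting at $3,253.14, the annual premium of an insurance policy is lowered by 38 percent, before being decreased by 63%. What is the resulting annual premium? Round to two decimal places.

Each change multiplies by a factor: 0.62 × 0.37 = 0.2294.
$3,253.14 × 0.2294 = $746.270316 ≈ $746.27.

$746.27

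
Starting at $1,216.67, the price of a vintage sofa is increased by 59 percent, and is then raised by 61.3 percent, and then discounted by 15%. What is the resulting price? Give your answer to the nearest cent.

Each change multiplies by a factor: 1.59 × 1.613 × 0.85 = 2.1799695.
$1,216.67 × 2.1799695 = $2652.303491565 ≈ $2,652.30.

$2,652.30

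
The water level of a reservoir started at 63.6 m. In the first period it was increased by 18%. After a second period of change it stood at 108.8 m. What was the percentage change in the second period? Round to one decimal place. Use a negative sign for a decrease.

45.0%

After the first period: 63.6 × 1.18 = 75.048.
Second-period multiplier: 108.8 ÷ 75.048 ≈ 1.44974.
That is a change of 45.0%.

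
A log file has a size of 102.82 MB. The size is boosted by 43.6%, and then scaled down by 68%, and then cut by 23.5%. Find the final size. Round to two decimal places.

Each change multiplies by a factor: 1.436 × 0.32 × 0.765 = 0.3515328.
102.82 × 0.3515328 = 36.144602496 ≈ 36.14.

36.14 MB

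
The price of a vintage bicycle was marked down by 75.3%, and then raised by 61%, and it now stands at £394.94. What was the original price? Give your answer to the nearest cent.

The overall multiplier applied was 0.247 × 1.61 = 0.39767.
So the original price was £394.94 ÷ 0.39767 ≈ £993.14.

£993.14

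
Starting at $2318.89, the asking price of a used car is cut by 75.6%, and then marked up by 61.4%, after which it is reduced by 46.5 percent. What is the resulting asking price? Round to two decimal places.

$488.57

After the 75.6% decrease: $2318.89 × 0.244 = $565.80916.
61.4% increase: $565.80916 × 1.614 = $913.21598424.
After the 46.5% decrease: $913.21598424 × 0.535 = $488.5705515684 ≈ $488.57.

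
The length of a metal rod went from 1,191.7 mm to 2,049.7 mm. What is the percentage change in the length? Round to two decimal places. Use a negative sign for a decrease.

72.00%

Change: 2,049.7 − 1,191.7 = 858.0.
Relative to the original: 858.0 ÷ 1,191.7 ≈ 72.00%.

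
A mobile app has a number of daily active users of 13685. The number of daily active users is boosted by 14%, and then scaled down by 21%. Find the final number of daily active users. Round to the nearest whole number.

12325

Each change multiplies by a factor: 1.14 × 0.79 = 0.9006.
13685 × 0.9006 = 12324.711 ≈ 12325.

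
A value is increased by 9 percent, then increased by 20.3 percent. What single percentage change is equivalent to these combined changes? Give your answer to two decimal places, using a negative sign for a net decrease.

A 9% increase multiplies by 1.09.
Then a 20.3% increase: 1.09 × 1.203 = 1.31127.
Overall factor 1.31127, i.e. 31.13%.

31.13%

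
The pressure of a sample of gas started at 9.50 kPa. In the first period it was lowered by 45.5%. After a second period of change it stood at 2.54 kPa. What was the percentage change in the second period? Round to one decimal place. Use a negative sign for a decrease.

After the first period: 9.50 × 0.545 = 5.1775.
Second-period multiplier: 2.54 ÷ 5.1775 ≈ 0.49058.
That is a change of -50.9%.

-50.9%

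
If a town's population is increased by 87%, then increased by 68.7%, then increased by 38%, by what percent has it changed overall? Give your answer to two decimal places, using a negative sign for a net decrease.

The combined multiplier is 1.87 × 1.687 × 1.38 = 4.3534722.
That corresponds to an increase of 335.35%.

335.35%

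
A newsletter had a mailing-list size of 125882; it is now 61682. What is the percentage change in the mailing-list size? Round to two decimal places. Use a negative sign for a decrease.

-51.00%

Change: 61682 − 125882 = -64200.
Relative to the original: -64200 ÷ 125882 ≈ -51.00%.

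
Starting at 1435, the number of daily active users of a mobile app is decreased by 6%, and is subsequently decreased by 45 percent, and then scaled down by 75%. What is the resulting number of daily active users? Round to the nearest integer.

After the 6% decrease: 1435 × 0.94 = 1348.9.
Apply the 45% decrease: 1348.9 × 0.55 = 741.895.
Apply the 75% decrease: 741.895 × 0.25 = 185.47375 ≈ 185.

185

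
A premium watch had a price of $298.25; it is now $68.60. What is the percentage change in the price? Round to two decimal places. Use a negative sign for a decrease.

Change: $68.60 − $298.25 = -$229.65.
Relative to the original: -$229.65 ÷ $298.25 ≈ -77.00%.

-77.00%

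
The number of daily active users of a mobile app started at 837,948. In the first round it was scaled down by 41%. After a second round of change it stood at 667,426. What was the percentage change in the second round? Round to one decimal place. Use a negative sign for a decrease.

35.0%

After the first round: 837,948 × 0.59 = 494389.32.
Second-round multiplier: 667,426 ÷ 494389.32 ≈ 1.35.
That is a change of 35.0%.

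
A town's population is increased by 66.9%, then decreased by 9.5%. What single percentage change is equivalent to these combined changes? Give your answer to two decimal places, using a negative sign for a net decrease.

51.04%

The combined multiplier is 1.669 × 0.905 = 1.510445.
That corresponds to an increase of 51.04%.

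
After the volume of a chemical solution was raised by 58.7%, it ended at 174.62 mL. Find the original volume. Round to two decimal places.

110.03 mL

The overall multiplier applied was 1.587.
So the original volume was 174.62 ÷ 1.587 ≈ 110.03 mL.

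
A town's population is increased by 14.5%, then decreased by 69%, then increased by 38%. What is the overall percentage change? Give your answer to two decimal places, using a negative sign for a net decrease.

-51.02%

A 14.5% increase multiplies by 1.145.
Then a 69% decrease: 1.145 × 0.31 = 0.35495.
Then a 38% increase: 0.35495 × 1.38 = 0.489831.
Overall factor 0.489831, i.e. -51.02%.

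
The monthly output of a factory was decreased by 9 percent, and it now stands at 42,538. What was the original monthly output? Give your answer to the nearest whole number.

46,745

The overall multiplier applied was 0.91.
So the original monthly output was 42,538 ÷ 0.91 ≈ 46,745.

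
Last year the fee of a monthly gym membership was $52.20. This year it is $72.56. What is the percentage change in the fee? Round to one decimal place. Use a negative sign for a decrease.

39.0%

Change: $72.56 − $52.20 = $20.36.
Relative to the original: $20.36 ÷ $52.20 ≈ 39.0%.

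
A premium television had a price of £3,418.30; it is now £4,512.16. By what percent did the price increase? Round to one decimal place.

32.0%

Change: £4,512.16 − £3,418.30 = £1,093.86.
Relative to the original: £1,093.86 ÷ £3,418.30 ≈ 32.0%.
So the price increased by 32.0%.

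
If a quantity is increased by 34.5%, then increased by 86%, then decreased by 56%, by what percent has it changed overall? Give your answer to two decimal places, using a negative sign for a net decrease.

10.07%

A 34.5% increase multiplies by 1.345.
Then an 86% increase: 1.345 × 1.86 = 2.5017.
Then a 56% decrease: 2.5017 × 0.44 = 1.100748.
Overall factor 1.100748, i.e. 10.07%.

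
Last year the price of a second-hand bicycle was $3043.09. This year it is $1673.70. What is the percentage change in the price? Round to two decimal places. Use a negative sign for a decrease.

Change: $1673.70 − $3043.09 = -$1369.39.
Relative to the original: -$1369.39 ÷ $3043.09 ≈ -45.00%.

-45.00%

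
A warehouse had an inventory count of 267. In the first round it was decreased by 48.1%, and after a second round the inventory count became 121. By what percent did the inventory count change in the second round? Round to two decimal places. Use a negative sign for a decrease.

After the first round: 267 × 0.519 = 138.573.
Second-round multiplier: 121 ÷ 138.573 ≈ 0.873186.
That is a change of -12.68%.

-12.68%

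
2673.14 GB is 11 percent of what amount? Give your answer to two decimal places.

24301.27 GB

2673.14 GB ÷ 0.11 ≈ 24301.27 GB.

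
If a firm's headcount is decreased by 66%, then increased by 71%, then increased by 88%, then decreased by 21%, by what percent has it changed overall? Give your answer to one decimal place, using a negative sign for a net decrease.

-13.7%

The combined multiplier is 0.34 × 1.71 × 1.88 × 0.79 = 0.86349528.
That corresponds to a decrease of 13.7%.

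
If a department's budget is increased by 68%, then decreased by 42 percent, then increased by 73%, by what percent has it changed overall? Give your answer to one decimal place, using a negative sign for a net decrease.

68.6%

The combined multiplier is 1.68 × 0.58 × 1.73 = 1.685712.
That corresponds to an increase of 68.6%.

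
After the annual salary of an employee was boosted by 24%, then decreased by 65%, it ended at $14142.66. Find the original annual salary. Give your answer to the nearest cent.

The overall multiplier applied was 1.24 × 0.35 = 0.434.
So the original annual salary was $14142.66 ÷ 0.434 ≈ $32586.77.

$32586.77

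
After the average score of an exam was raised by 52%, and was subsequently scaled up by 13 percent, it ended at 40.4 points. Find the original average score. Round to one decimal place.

23.5 points

Undoing the 13% increase: 40.4 ÷ 1.13 ≈ 35.752212.
Undoing the 52% increase: 35.752212 ÷ 1.52 ≈ 23.5 points.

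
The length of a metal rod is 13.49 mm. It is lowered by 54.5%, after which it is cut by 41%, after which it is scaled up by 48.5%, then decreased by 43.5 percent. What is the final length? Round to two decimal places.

Each change multiplies by a factor: 0.455 × 0.59 × 1.485 × 0.565 = 0.22523626125.
13.49 × 0.22523626125 = 3.0384371642625 ≈ 3.04.

3.04 mm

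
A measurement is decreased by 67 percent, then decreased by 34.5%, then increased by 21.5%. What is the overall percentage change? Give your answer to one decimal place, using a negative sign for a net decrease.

-73.7%

A 67% decrease multiplies by 0.33.
Then a 34.5% decrease: 0.33 × 0.655 = 0.21615.
Then a 21.5% increase: 0.21615 × 1.215 = 0.26262225.
Overall factor 0.26262225, i.e. -73.7%.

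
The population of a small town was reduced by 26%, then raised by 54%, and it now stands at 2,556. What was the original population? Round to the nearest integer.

2,243

Undoing the 54% increase: 2,556 ÷ 1.54 ≈ 1659.74026.
Undoing the 26% decrease: 1659.74026 ÷ 0.74 ≈ 2,243.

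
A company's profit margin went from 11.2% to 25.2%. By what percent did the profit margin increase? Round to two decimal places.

The change is 25.2 − 11.2 = 14.0 percentage points.
Relative to the original 11.2%, that is 14.0 ÷ 11.2 = 125.00%.
So the profit margin rose by 125.00%.

125.00%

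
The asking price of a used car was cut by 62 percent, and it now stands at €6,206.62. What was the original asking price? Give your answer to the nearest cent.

€16,333.21

The overall multiplier applied was 0.38.
So the original asking price was €6,206.62 ÷ 0.38 ≈ €16,333.21.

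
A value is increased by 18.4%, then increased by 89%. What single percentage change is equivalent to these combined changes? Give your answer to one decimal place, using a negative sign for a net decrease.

123.8%

The combined multiplier is 1.184 × 1.89 = 2.23776.
That corresponds to an increase of 123.8%.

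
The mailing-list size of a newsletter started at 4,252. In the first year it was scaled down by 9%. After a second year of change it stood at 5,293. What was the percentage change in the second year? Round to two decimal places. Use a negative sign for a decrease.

36.79%

After the first year: 4,252 × 0.91 = 3869.32.
Second-year multiplier: 5,293 ÷ 3869.32 ≈ 1.367941.
That is a change of 36.79%.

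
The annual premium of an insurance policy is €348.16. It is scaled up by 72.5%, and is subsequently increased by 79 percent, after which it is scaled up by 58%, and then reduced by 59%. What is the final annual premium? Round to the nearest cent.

Each change multiplies by a factor: 1.725 × 1.79 × 1.58 × 0.41 = 2.00024445.
€348.16 × 2.00024445 = €696.405107712 ≈ €696.41.

€696.41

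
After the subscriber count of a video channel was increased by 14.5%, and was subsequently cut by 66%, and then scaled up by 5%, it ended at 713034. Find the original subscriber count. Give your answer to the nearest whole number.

1744362

The overall multiplier applied was 1.145 × 0.34 × 1.05 = 0.408765.
So the original subscriber count was 713034 ÷ 0.408765 ≈ 1744362.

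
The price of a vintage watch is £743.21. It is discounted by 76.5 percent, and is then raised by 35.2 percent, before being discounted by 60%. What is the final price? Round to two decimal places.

£94.45

Each change multiplies by a factor: 0.235 × 1.352 × 0.4 = 0.127088.
£743.21 × 0.127088 = £94.45307248 ≈ £94.45.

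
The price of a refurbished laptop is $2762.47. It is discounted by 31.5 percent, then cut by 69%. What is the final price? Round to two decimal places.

$586.61

Each change multiplies by a factor: 0.685 × 0.31 = 0.21235.
$2762.47 × 0.21235 = $586.6105045 ≈ $586.61.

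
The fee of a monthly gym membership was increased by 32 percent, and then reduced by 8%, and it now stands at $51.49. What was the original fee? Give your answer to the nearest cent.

The overall multiplier applied was 1.32 × 0.92 = 1.2144.
So the original fee was $51.49 ÷ 1.2144 ≈ $42.40.

$42.40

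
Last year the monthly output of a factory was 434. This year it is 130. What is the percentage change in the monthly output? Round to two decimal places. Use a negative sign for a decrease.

-70.05%

Change: 130 − 434 = -304.
Relative to the original: -304 ÷ 434 ≈ -70.05%.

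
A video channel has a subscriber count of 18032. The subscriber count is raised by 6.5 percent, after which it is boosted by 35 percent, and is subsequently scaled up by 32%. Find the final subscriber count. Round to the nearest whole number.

Apply the 6.5% increase: 18032 × 1.065 = 19204.08.
Apply the 35% increase: 19204.08 × 1.35 = 25925.508.
32% increase: 25925.508 × 1.32 = 34221.67056 ≈ 34222.

34222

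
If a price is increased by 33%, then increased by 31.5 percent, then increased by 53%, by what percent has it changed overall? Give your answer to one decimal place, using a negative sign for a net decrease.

A 33% increase multiplies by 1.33.
Then a 31.5% increase: 1.33 × 1.315 = 1.74895.
Then a 53% increase: 1.74895 × 1.53 = 2.6758935.
Overall factor 2.6758935, i.e. 167.6%.

167.6%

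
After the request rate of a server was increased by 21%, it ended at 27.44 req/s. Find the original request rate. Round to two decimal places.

The overall multiplier applied was 1.21.
So the original request rate was 27.44 ÷ 1.21 ≈ 22.68 req/s.

22.68 req/s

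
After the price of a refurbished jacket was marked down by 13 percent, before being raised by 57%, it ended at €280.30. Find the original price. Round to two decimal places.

Undoing the 57% increase: €280.30 ÷ 1.57 ≈ €178.535032.
Undoing the 13% decrease: €178.535032 ÷ 0.87 ≈ €205.21.

€205.21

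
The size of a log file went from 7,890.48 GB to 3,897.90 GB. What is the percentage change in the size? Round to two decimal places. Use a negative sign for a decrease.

Change: 3,897.90 − 7,890.48 = -3,992.58.
Relative to the original: -3,992.58 ÷ 7,890.48 ≈ -50.60%.

-50.60%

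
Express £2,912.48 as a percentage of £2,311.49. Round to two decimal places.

£2,912.48 ÷ £2,311.49 ≈ 126.00%.

126.00%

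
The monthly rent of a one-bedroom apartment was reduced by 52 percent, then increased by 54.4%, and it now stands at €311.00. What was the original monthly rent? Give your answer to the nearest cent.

The overall multiplier applied was 0.48 × 1.544 = 0.74112.
So the original monthly rent was €311.00 ÷ 0.74112 ≈ €419.64.

€419.64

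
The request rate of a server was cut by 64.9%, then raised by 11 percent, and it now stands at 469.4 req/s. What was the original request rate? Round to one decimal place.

The overall multiplier applied was 0.351 × 1.11 = 0.38961.
So the original request rate was 469.4 ÷ 0.38961 ≈ 1204.8 req/s.

1204.8 req/s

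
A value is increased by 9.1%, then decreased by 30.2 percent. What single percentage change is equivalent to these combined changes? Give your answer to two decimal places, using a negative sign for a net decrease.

-23.85%

A 9.1% increase multiplies by 1.091.
Then a 30.2% decrease: 1.091 × 0.698 = 0.761518.
Overall factor 0.761518, i.e. -23.85%.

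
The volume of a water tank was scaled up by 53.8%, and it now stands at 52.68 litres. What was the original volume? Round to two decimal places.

The overall multiplier applied was 1.538.
So the original volume was 52.68 ÷ 1.538 ≈ 34.25 litres.

34.25 litres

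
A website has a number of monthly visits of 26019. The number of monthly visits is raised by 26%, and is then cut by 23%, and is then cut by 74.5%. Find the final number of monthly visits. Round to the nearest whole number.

6437

Each change multiplies by a factor: 1.26 × 0.77 × 0.255 = 0.247401.
26019 × 0.247401 = 6437.126619 ≈ 6437.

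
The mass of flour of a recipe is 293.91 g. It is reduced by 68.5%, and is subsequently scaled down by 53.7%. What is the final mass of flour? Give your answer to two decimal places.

Apply the 68.5% decrease: 293.91 × 0.315 = 92.58165.
Apply the 53.7% decrease: 92.58165 × 0.463 = 42.86530395 ≈ 42.87.

42.87 g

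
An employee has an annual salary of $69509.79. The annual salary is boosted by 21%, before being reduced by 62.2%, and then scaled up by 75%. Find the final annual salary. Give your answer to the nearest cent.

After the 21% increase: $69509.79 × 1.21 = $84106.8459.
62.2% decrease: $84106.8459 × 0.378 = $31792.3877502.
75% increase: $31792.3877502 × 1.75 = $55636.67856285 ≈ $55636.68.

$55636.68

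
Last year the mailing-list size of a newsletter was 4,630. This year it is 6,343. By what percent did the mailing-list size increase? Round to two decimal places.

Change: 6,343 − 4,630 = 1,713.
Relative to the original: 1,713 ÷ 4,630 ≈ 37.00%.
So the mailing-list size increased by 37.00%.

37.00%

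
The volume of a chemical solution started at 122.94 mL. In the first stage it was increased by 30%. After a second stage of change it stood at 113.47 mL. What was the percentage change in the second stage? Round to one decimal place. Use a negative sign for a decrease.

-29.0%

After the first stage: 122.94 × 1.3 = 159.822.
Second-stage multiplier: 113.47 ÷ 159.822 ≈ 0.70998.
That is a change of -29.0%.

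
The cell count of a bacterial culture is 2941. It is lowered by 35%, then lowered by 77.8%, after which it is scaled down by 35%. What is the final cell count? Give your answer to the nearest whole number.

After the 35% decrease: 2941 × 0.65 = 1911.65.
After the 77.8% decrease: 1911.65 × 0.222 = 424.3863.
35% decrease: 424.3863 × 0.65 = 275.851095 ≈ 276.

276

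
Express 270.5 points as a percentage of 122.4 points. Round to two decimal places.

221.00%

270.5 points ÷ 122.4 points ≈ 221.00%.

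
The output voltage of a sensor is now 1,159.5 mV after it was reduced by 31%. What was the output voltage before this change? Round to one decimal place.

The overall multiplier applied was 0.69.
So the original output voltage was 1,159.5 ÷ 0.69 ≈ 1,680.4 mV.

1,680.4 mV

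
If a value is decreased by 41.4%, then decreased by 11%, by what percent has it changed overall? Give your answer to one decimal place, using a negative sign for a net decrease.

-47.8%

The combined multiplier is 0.586 × 0.89 = 0.52154.
That corresponds to a decrease of 47.8%.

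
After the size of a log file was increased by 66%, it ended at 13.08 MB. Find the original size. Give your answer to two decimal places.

7.88 MB

The overall multiplier applied was 1.66.
So the original size was 13.08 ÷ 1.66 ≈ 7.88 MB.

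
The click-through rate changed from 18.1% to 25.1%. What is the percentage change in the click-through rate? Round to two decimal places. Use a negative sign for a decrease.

38.67%

The change is 25.1 − 18.1 = 7.0 percentage points.
Relative to the original 18.1%, that is 7.0 ÷ 18.1 ≈ 38.67%.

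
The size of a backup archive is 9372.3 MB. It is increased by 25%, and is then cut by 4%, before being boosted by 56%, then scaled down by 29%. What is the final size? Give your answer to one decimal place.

After the 25% increase: 9372.3 × 1.25 = 11715.375.
After the 4% decrease: 11715.375 × 0.96 = 11246.76.
After the 56% increase: 11246.76 × 1.56 = 17544.9456.
Apply the 29% decrease: 17544.9456 × 0.71 = 12456.911376 ≈ 12456.9.

12456.9 MB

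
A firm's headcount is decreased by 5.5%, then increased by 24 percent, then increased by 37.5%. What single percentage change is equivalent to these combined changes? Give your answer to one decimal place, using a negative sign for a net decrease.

61.1%

A 5.5% decrease multiplies by 0.945.
Then a 24% increase: 0.945 × 1.24 = 1.1718.
Then a 37.5% increase: 1.1718 × 1.375 = 1.611225.
Overall factor 1.611225, i.e. 61.1%.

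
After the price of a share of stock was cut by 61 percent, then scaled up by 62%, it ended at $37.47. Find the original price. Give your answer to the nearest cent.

$59.31

Undoing the 62% increase: $37.47 ÷ 1.62 ≈ $23.12963.
Undoing the 61% decrease: $23.12963 ÷ 0.39 ≈ $59.31.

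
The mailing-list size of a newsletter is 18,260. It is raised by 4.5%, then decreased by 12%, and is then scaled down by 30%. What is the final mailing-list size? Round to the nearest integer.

After the 4.5% increase: 18,260 × 1.045 = 19081.7.
Apply the 12% decrease: 19081.7 × 0.88 = 16791.896.
30% decrease: 16791.896 × 0.7 = 11754.3272 ≈ 11,754.

11,754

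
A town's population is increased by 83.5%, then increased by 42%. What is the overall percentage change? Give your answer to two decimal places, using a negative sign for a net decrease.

An 83.5% increase multiplies by 1.835.
Then a 42% increase: 1.835 × 1.42 = 2.6057.
Overall factor 2.6057, i.e. 160.57%.

160.57%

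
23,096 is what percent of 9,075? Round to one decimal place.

23,096 ÷ 9,075 ≈ 254.5%.

254.5%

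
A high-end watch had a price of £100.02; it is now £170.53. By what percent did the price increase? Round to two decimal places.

70.50%

Change: £170.53 − £100.02 = £70.51.
Relative to the original: £70.51 ÷ £100.02 ≈ 70.50%.
So the price increased by 70.50%.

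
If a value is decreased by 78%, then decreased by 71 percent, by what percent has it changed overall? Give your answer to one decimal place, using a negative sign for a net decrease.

The combined multiplier is 0.22 × 0.29 = 0.0638.
That corresponds to a decrease of 93.6%.

-93.6%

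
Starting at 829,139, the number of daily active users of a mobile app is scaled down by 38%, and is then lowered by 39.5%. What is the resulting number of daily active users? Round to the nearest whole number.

Each change multiplies by a factor: 0.62 × 0.605 = 0.3751.
829,139 × 0.3751 = 311010.0389 ≈ 311,010.

311,010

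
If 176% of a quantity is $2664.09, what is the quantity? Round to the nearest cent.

$2664.09 ÷ 1.76 ≈ $1513.69.

$1513.69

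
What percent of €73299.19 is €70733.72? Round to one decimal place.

€70733.72 ÷ €73299.19 ≈ 96.5%.

96.5%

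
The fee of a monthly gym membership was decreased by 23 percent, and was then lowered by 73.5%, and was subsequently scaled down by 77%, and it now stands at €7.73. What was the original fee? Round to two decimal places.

Undoing the 77% decrease: €7.73 ÷ 0.23 ≈ €33.608696.
Undoing the 73.5% decrease: €33.608696 ÷ 0.265 ≈ €126.825268.
Undoing the 23% decrease: €126.825268 ÷ 0.77 ≈ €164.71.

€164.71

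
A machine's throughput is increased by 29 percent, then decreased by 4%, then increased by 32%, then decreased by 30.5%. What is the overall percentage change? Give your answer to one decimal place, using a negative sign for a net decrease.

13.6%

The combined multiplier is 1.29 × 0.96 × 1.32 × 0.695 = 1.13610816.
That corresponds to an increase of 13.6%.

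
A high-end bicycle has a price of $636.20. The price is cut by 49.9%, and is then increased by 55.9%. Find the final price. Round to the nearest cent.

Each change multiplies by a factor: 0.501 × 1.559 = 0.781059.
$636.20 × 0.781059 = $496.9097358 ≈ $496.91.

$496.91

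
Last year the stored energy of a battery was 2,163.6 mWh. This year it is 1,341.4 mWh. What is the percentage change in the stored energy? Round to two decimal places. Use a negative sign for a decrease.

-38.00%

Change: 1,341.4 − 2,163.6 = -822.2.
Relative to the original: -822.2 ÷ 2,163.6 ≈ -38.00%.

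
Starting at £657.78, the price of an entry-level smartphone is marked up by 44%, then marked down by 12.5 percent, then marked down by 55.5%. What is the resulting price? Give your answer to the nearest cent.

£368.82

Each change multiplies by a factor: 1.44 × 0.875 × 0.445 = 0.5607.
£657.78 × 0.5607 = £368.817246 ≈ £368.82.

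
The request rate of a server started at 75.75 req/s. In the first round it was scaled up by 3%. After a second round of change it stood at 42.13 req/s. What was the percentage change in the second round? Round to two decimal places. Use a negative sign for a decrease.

-46.00%

After the first round: 75.75 × 1.03 = 78.0225.
Second-round multiplier: 42.13 ÷ 78.0225 ≈ 0.539972.
That is a change of -46.00%.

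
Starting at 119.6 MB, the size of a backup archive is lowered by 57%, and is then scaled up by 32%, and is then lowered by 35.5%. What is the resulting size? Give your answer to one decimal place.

Each change multiplies by a factor: 0.43 × 1.32 × 0.645 = 0.366102.
119.6 × 0.366102 = 43.7857992 ≈ 43.8.

43.8 MB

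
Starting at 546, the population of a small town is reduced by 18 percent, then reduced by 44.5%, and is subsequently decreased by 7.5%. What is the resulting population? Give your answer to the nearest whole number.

230

Apply the 18% decrease: 546 × 0.82 = 447.72.
Apply the 44.5% decrease: 447.72 × 0.555 = 248.4846.
After the 7.5% decrease: 248.4846 × 0.925 = 229.848255 ≈ 230.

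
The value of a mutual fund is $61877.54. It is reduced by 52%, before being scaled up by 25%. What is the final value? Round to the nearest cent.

$37126.52

52% decrease: $61877.54 × 0.48 = $29701.2192.
25% increase: $29701.2192 × 1.25 = $37126.524 ≈ $37126.52.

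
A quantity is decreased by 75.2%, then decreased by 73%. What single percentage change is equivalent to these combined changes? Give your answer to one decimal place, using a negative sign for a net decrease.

The combined multiplier is 0.248 × 0.27 = 0.06696.
That corresponds to a decrease of 93.3%.

-93.3%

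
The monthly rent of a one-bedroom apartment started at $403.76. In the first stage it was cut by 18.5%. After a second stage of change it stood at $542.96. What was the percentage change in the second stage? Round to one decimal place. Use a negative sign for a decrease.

65.0%

After the first stage: $403.76 × 0.815 = $329.0644.
Second-stage multiplier: $542.96 ÷ $329.0644 ≈ 1.65001.
That is a change of 65.0%.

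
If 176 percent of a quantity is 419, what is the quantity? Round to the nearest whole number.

238

419 ÷ 1.76 ≈ 238.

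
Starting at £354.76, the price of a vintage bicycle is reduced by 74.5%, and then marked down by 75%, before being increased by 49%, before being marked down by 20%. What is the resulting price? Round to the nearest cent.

£26.96

Apply the 74.5% decrease: £354.76 × 0.255 = £90.4638.
Apply the 75% decrease: £90.4638 × 0.25 = £22.61595.
49% increase: £22.61595 × 1.49 = £33.6977655.
Apply the 20% decrease: £33.6977655 × 0.8 = £26.9582124 ≈ £26.96.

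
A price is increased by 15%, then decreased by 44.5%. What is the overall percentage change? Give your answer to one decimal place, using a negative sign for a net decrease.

A 15% increase multiplies by 1.15.
Then a 44.5% decrease: 1.15 × 0.555 = 0.63825.
Overall factor 0.63825, i.e. -36.2%.

-36.2%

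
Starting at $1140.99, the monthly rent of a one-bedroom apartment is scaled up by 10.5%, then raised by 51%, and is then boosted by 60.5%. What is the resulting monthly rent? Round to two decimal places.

Apply the 10.5% increase: $1140.99 × 1.105 = $1260.79395.
After the 51% increase: $1260.79395 × 1.51 = $1903.7988645.
60.5% increase: $1903.7988645 × 1.605 = $3055.5971775225 ≈ $3055.60.

$3055.60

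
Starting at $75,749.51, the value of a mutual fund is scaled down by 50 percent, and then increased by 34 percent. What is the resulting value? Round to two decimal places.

50% decrease: $75,749.51 × 0.5 = $37874.755.
34% increase: $37874.755 × 1.34 = $50752.1717 ≈ $50,752.17.

$50,752.17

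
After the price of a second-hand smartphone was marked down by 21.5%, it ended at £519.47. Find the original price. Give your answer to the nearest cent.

£661.75

The overall multiplier applied was 0.785.
So the original price was £519.47 ÷ 0.785 ≈ £661.75.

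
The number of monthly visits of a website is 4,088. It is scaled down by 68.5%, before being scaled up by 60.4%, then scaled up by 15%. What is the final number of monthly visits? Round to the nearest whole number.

Each change multiplies by a factor: 0.315 × 1.604 × 1.15 = 0.581049.
4,088 × 0.581049 = 2375.328312 ≈ 2,375.

2,375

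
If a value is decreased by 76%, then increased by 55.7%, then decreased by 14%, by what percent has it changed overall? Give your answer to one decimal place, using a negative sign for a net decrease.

-67.9%

A 76% decrease multiplies by 0.24.
Then a 55.7% increase: 0.24 × 1.557 = 0.37368.
Then a 14% decrease: 0.37368 × 0.86 = 0.3213648.
Overall factor 0.3213648, i.e. -67.9%.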